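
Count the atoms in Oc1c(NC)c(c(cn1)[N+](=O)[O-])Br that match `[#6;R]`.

5

The query [#6;R] means: carbon that is part of a ring.
Check the 13 heavy atoms by environment: 1× n (aromatic, in 6-ring) → no; 5× c (aromatic, in 6-ring) → match; 2× O (acyclic) → no; 1× Br (acyclic) → no; 1× N (charge +1, acyclic) → no; 1× O (charge -1, acyclic) → no; 1× N (acyclic) → no; 1× C (acyclic) → no.
That gives 5 matching atoms.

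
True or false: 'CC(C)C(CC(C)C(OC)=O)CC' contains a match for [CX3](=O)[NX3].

The pattern [CX3](=O)[NX3] describes a carbonyl carbon bonded to a trivalent nitrogen — an amide.
The closest candidate here is a methyl-ester group (-C(=O)OCH3), but the carbonyl is bonded to O, not to an NX3 nitrogen. No other fragment satisfies the full query, so there is no match.

False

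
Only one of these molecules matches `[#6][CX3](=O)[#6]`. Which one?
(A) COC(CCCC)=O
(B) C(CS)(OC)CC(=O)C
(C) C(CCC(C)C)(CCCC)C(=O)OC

[#6][CX3](=O)[#6] describes a carbonyl carbon (no H) flanked by two carbons (a ketone).
(A) has a methyl-ester group (-C(=O)OCH3) but one neighbour of the carbonyl carbon is O, not C.
(B) contains an acetyl/ketone group (-C(=O)CH3), which satisfies every atom and bond constraint.
(C) has a methyl-ester group (-C(=O)OCH3) but one neighbour of the carbonyl carbon is O, not C.
So the answer is (B).

B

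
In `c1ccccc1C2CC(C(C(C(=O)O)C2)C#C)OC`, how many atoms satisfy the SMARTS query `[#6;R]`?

12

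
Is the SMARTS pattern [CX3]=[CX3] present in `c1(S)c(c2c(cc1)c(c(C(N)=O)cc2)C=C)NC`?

Yes

The pattern [CX3]=[CX3] describes a non-aromatic C=C double bond between two sp2 carbons — an alkene.
The molecule carries a vinyl group (-CH=CH2), whose atoms satisfy every constraint of the query, so the pattern matches.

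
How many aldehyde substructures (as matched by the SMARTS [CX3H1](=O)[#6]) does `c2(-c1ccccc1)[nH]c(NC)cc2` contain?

0

[CX3H1](=O)[#6] is the SMARTS for an aldehyde: an sp2 carbon with one H, double-bonded to O and single-bonded to carbon.
No fragment in the molecule satisfies every constraint, giving 0 matches.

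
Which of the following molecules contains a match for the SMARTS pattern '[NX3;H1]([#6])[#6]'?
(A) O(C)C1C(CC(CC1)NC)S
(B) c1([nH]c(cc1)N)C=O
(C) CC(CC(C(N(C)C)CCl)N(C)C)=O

[NX3;H1]([#6])[#6] describes a trivalent nitrogen with one H, bonded to two carbons (a secondary amine).
(A) contains an N-methylamino group (-NHCH3), which satisfies every atom and bond constraint.
(B) has a primary amino group (-NH2) but the nitrogen has H2 and only one carbon neighbour.
(C) has a dimethylamino group (-N(CH3)2) but the nitrogen has H0, not H1.
So the answer is (A).

A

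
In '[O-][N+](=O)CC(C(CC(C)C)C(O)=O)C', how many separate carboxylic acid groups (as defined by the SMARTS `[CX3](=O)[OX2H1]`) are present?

1

[CX3](=O)[OX2H1] is the SMARTS for a carboxylic acid: an sp2 carbon double-bonded to O and single-bonded to an -OH oxygen.
Exactly one fragment in the molecule meets all constraints, giving 1 match.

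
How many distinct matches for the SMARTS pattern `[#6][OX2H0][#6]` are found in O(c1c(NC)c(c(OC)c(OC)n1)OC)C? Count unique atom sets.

4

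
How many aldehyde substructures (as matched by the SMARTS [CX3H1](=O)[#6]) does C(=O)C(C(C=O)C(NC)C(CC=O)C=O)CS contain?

[CX3H1](=O)[#6] is the SMARTS for an aldehyde: an sp2 carbon with one H, double-bonded to O and single-bonded to carbon.
The molecule carries 4 separate instances of an aldehyde (-CHO) meeting every constraint; each maps to a distinct set of atoms, giving 4 matches.

4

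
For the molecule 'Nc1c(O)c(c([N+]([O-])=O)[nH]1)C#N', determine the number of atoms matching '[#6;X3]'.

Check the 12 heavy atoms by environment: 1× n (aromatic, X3) → no; 4× c (aromatic, X3) → match; 1× C (X2) → no; 1× N (X1) → no; 1× N (X3) → no; 1× N (charge +1, X3) → no; 1× O (charge -1, X1) → no; 1× O (X1) → no; 1× O (X2) → no.
That gives 4 matching atoms.

4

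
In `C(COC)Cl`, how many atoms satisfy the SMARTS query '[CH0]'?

Check the 5 heavy atoms by environment: 2× C (H2) → no; 1× Cl (H0) → no; 1× O (H0) → no; 1× C (H3) → no.
No environment satisfies the query, so 0 matching atoms.

0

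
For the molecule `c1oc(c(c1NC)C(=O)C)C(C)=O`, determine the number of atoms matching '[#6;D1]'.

3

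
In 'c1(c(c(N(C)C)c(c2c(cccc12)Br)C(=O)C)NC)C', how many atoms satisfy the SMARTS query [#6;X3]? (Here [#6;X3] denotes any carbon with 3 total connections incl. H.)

11

The query [#6;X3] means: any carbon (aromatic or not) with three total connections.
Check the 20 heavy atoms by environment: 10× c (aromatic, X3) → match; 1× Br (X1) → no; 1× C (X3) → match; 1× O (X1) → no; 5× C (X4) → no; 2× N (X3) → no.
Summing the matching environments: 10 + 1 = 11 matching atoms.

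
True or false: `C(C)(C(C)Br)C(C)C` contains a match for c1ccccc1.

False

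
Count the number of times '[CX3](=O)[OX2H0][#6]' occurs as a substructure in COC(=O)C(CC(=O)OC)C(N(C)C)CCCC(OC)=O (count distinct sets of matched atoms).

[CX3](=O)[OX2H0][#6] is the SMARTS for an ester: a carbonyl carbon bonded to an oxygen that is itself bonded to carbon (no H on that O).
The molecule carries 3 separate instances of a methyl-ester group (-C(=O)OCH3) meeting every constraint; each maps to a distinct set of atoms, giving 3 matches.

3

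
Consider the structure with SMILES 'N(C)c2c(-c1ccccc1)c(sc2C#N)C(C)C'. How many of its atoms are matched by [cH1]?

5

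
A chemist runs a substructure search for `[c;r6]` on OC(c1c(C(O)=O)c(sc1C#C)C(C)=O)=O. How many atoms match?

The query [c;r6] means: aromatic carbon that belongs to a six-membered ring.
Check the 16 heavy atoms by environment: 1× s (aromatic, in 5-ring) → no; 4× c (aromatic, in 5-ring) → no; 6× C (acyclic) → no; 5× O (acyclic) → no.
No environment satisfies the query, so 0 matching atoms.

0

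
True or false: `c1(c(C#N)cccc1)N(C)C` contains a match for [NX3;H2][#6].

The pattern [NX3;H2][#6] describes a trivalent nitrogen with two H attached to carbon — a primary amine.
The closest candidate here is a nitrile (-C#N), but the nitrogen is NX1 (triple-bonded), not NX3 with two H. No other fragment satisfies the full query, so there is no match.

False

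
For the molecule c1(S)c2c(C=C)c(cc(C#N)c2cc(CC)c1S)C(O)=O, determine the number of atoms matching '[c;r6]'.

10

The query [c;r6] means: aromatic carbon that belongs to a six-membered ring.
Check the 21 heavy atoms by environment: 10× c (aromatic, in 6-ring) → match; 2× S (acyclic) → no; 6× C (acyclic) → no; 1× N (acyclic) → no; 2× O (acyclic) → no.
That gives 10 matching atoms.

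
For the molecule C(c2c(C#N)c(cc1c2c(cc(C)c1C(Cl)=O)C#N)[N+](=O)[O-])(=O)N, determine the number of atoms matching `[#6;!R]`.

5

Check the 24 heavy atoms by environment: 10× c (aromatic, in 6-ring) → no; 5× C (acyclic) → match; 3× N (acyclic) → no; 3× O (acyclic) → no; 1× N (charge +1, acyclic) → no; 1× O (charge -1, acyclic) → no; 1× Cl (acyclic) → no.
That gives 5 matching atoms.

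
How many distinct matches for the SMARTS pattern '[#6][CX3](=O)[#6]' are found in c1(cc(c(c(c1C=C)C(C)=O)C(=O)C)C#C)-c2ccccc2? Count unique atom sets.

2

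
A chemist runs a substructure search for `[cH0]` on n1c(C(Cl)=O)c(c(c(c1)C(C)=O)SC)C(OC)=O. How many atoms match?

Check the 18 heavy atoms by environment: 1× n (aromatic, H0) → no; 4× c (aromatic, H0) → match; 1× c (aromatic, H1) → no; 1× S (H0) → no; 3× C (H3) → no; 3× C (H0) → no; 4× O (H0) → no; 1× Cl (H0) → no.
That gives 4 matching atoms.

4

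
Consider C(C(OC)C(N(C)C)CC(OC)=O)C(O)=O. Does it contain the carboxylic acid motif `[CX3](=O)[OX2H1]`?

The pattern [CX3](=O)[OX2H1] describes an sp2 carbon double-bonded to O and single-bonded to an -OH oxygen — a carboxylic acid.
The molecule carries a carboxylic acid group (-C(=O)OH), whose atoms satisfy every constraint of the query, so the pattern matches.

Yes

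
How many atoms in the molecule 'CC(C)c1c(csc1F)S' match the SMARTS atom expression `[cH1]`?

1

The query [cH1] means: aromatic carbon bearing exactly one hydrogen.
Check the 10 heavy atoms by environment: 1× s (aromatic, H0) → no; 3× c (aromatic, H0) → no; 1× c (aromatic, H1) → match; 1× F (H0) → no; 1× S (H1) → no; 1× C (H1) → no; 2× C (H3) → no.
That gives 1 matching atom.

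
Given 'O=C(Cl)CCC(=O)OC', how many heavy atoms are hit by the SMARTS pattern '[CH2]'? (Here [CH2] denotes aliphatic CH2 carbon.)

Check the 9 heavy atoms by environment: 2× C (H2) → match; 2× C (H0) → no; 3× O (H0) → no; 1× C (H3) → no; 1× Cl (H0) → no.
That gives 2 matching atoms.

2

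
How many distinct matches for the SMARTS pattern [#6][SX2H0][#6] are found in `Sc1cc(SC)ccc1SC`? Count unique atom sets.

2

[#6][SX2H0][#6] is the SMARTS for a thioether: an aliphatic sulfur bridging two carbons with no H on the sulfur.
The molecule carries 2 separate instances of a methylthio ether (-SCH3) meeting every constraint; each maps to a distinct set of atoms, giving 2 matches.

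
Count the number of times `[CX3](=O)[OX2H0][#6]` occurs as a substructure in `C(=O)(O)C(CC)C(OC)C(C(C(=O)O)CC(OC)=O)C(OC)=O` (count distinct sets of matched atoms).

[CX3](=O)[OX2H0][#6] is the SMARTS for an ester: a carbonyl carbon bonded to an oxygen that is itself bonded to carbon (no H on that O).
The molecule carries 2 separate instances of a methyl-ester group (-C(=O)OCH3) meeting every constraint; each maps to a distinct set of atoms, giving 2 matches.

2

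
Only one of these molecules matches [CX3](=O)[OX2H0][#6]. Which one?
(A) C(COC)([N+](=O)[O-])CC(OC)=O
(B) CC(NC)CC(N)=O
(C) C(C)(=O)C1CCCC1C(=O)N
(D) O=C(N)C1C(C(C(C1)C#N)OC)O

A

[CX3](=O)[OX2H0][#6] describes a carbonyl carbon bonded to an oxygen that is itself bonded to carbon (no H on that O) (an ester).
(A) contains a methyl-ester group (-C(=O)OCH3), which satisfies every atom and bond constraint.
(B) has a primary amide (-C(=O)NH2) but the carbonyl is bonded to N, not to an O-C linkage.
(C) has a primary amide (-C(=O)NH2) but the carbonyl is bonded to N, not to an O-C linkage.
(D) has a methoxy ether (-OCH3) but the ether oxygen is not adjacent to a C=O carbon.
So the answer is (A).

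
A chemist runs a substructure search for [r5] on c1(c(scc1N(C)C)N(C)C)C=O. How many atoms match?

5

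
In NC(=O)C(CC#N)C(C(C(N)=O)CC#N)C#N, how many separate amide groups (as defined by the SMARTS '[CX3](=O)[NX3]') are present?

2

[CX3](=O)[NX3] is the SMARTS for an amide: a carbonyl carbon bonded to a trivalent nitrogen.
The molecule carries 2 separate instances of a primary amide (-C(=O)NH2) meeting every constraint; each maps to a distinct set of atoms, giving 2 matches.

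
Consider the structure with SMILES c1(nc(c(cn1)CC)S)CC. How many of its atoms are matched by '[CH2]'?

2

The query [CH2] means: aliphatic carbon with exactly two hydrogens.
Check the 11 heavy atoms by environment: 2× n (aromatic, H0) → no; 3× c (aromatic, H0) → no; 1× c (aromatic, H1) → no; 2× C (H2) → match; 2× C (H3) → no; 1× S (H1) → no.
That gives 2 matching atoms.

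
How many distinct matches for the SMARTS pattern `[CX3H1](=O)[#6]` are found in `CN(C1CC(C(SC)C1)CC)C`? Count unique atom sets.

0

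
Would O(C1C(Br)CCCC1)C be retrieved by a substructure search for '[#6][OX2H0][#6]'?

Yes

The pattern [#6][OX2H0][#6] describes an aliphatic oxygen bridging two carbons with no H on the oxygen — an ether.
The molecule carries a methoxy ether (-OCH3), whose atoms satisfy every constraint of the query, so the pattern matches.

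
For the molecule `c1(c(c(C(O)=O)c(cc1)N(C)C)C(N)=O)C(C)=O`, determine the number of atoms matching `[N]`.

2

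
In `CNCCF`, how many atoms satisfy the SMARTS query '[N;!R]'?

Check the 5 heavy atoms by environment: 3× C (acyclic) → no; 1× F (acyclic) → no; 1× N (acyclic) → match.
That gives 1 matching atom.

1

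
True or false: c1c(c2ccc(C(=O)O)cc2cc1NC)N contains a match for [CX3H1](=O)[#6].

False

The pattern [CX3H1](=O)[#6] describes an sp2 carbon with one H, double-bonded to O and single-bonded to carbon — an aldehyde.
The closest candidate here is a carboxylic acid group (-C(=O)OH), but the carbonyl carbon has H0 and is bonded to O, not H1. No other fragment satisfies the full query, so there is no match.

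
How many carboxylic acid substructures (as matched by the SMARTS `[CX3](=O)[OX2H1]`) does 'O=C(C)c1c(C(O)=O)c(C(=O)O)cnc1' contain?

[CX3](=O)[OX2H1] is the SMARTS for a carboxylic acid: an sp2 carbon double-bonded to O and single-bonded to an -OH oxygen.
The molecule carries 2 separate instances of a carboxylic acid group (-C(=O)OH) meeting every constraint; each maps to a distinct set of atoms, giving 2 matches.

2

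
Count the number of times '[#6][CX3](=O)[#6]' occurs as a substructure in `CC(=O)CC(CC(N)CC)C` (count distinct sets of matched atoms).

[#6][CX3](=O)[#6] is the SMARTS for a ketone: a carbonyl carbon (no H) flanked by two carbons.
Exactly one fragment in the molecule meets all constraints, giving 1 match.

1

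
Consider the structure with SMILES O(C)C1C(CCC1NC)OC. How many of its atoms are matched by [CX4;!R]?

3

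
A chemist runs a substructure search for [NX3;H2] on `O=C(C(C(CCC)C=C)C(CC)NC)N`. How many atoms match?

1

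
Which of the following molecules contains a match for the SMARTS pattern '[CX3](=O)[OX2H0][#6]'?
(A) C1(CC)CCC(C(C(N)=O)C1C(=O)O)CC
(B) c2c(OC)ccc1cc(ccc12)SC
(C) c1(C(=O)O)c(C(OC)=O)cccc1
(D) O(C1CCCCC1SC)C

C

[CX3](=O)[OX2H0][#6] describes a carbonyl carbon bonded to an oxygen that is itself bonded to carbon (no H on that O) (an ester).
(A) has a carboxylic acid group (-C(=O)OH) but the singly-bonded O carries H (OX2H1, not H0).
(B) has a methoxy ether (-OCH3) but the ether oxygen is not adjacent to a C=O carbon.
(C) contains a methyl-ester group (-C(=O)OCH3), which satisfies every atom and bond constraint.
(D) has a methoxy ether (-OCH3) but the ether oxygen is not adjacent to a C=O carbon.
So the answer is (C).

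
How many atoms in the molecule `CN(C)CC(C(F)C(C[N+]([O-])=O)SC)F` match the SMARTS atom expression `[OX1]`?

2

The query [OX1] means: aliphatic oxygen with one total connection — typically a carbonyl =O or an oxide.
Check the 15 heavy atoms by environment: 8× C (X4) → no; 1× N (X3) → no; 2× F (X1) → no; 1× S (X2) → no; 1× N (charge +1, X3) → no; 1× O (charge -1, X1) → match; 1× O (X1) → match.
Summing the matching environments: 1 + 1 = 2 matching atoms.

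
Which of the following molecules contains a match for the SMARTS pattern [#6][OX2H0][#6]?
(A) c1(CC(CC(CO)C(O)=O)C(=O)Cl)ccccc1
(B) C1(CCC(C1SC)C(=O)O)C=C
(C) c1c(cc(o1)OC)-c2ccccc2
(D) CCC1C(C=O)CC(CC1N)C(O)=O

[#6][OX2H0][#6] describes an aliphatic oxygen bridging two carbons with no H on the oxygen (an ether).
(A) has a hydroxyl group (-OH) but the oxygen has H1, not H0 bridging two carbons.
(B) has a carboxylic acid group (-C(=O)OH) but the -OH oxygen has H1; the =O is OX1, not OX2.
(C) contains a methoxy ether (-OCH3), which satisfies every atom and bond constraint.
(D) has a carboxylic acid group (-C(=O)OH) but the -OH oxygen has H1; the =O is OX1, not OX2.
So the answer is (C).

C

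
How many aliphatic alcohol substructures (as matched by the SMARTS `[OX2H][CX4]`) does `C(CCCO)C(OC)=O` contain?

1

[OX2H][CX4] is the SMARTS for an aliphatic alcohol: a hydroxyl oxygen bound to an sp3 (X4) carbon.
Exactly one fragment in the molecule meets all constraints, giving 1 match.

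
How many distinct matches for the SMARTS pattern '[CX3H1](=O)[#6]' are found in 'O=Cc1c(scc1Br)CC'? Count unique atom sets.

1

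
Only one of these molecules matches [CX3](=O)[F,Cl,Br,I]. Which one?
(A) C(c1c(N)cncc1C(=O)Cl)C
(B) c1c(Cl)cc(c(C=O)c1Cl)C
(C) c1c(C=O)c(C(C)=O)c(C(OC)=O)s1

A

[CX3](=O)[F,Cl,Br,I] describes a carbonyl carbon bonded to a halogen (an acyl halide).
(A) contains an acyl chloride (-C(=O)Cl), which satisfies every atom and bond constraint.
(B) has a chloro substituent but the Cl is not on a carbonyl carbon.
(C) has a methyl-ester group (-C(=O)OCH3) but the carbonyl is bonded to -O-C, not to a halogen.
So the answer is (A).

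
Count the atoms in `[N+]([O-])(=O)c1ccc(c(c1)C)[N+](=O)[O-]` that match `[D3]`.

The query [D3] means: atom with exactly three heavy-atom neighbours.
Check the 13 heavy atoms by environment: 3× c (aromatic, D3) → match; 3× c (aromatic, D2) → no; 2× N (charge +1, D3) → match; 2× O (charge -1, D1) → no; 2× O (D1) → no; 1× C (D1) → no.
Summing the matching environments: 3 + 2 = 5 matching atoms.

5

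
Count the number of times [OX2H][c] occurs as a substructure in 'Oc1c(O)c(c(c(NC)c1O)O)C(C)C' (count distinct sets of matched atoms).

[OX2H][c] is the SMARTS for a phenol: a hydroxyl oxygen attached to an aromatic carbon.
The molecule carries 4 separate instances of a hydroxyl group (-OH) meeting every constraint; each maps to a distinct set of atoms, giving 4 matches.

4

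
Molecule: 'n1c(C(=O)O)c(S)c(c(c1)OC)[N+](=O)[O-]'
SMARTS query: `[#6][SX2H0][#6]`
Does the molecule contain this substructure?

No

The pattern [#6][SX2H0][#6] describes an aliphatic sulfur bridging two carbons with no H on the sulfur — a thioether.
The closest candidate here is a thiol (-SH), but the sulfur has H1, not H0 bridging two carbons. No other fragment satisfies the full query, so there is no match.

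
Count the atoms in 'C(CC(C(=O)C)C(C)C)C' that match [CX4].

The query [CX4] means: C with X4: aliphatic carbon with exactly 4 total connections (bonds + H).
Check the 10 heavy atoms by environment: 8× C (X4) → match; 1× C (X3) → no; 1× O (X1) → no.
That gives 8 matching atoms.

8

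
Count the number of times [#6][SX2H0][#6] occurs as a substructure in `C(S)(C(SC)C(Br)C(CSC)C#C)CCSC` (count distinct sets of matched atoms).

3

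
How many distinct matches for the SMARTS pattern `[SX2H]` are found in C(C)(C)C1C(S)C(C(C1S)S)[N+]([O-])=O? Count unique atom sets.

[SX2H] is the SMARTS for a thiol: an aliphatic sulfur with two connections, one being H.
The molecule carries 3 separate instances of a thiol (-SH) meeting every constraint; each maps to a distinct set of atoms, giving 3 matches.

3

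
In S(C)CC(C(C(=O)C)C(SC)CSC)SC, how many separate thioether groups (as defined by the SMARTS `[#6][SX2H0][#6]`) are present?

4

[#6][SX2H0][#6] is the SMARTS for a thioether: an aliphatic sulfur bridging two carbons with no H on the sulfur.
The molecule carries 4 separate instances of a methylthio ether (-SCH3) meeting every constraint; each maps to a distinct set of atoms, giving 4 matches.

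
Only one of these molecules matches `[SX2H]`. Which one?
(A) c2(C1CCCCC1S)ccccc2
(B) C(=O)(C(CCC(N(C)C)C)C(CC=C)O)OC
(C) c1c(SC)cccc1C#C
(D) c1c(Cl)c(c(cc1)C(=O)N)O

A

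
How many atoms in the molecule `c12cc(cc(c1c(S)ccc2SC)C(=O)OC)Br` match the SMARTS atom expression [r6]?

10

Check the 18 heavy atoms by environment: 10× c (aromatic, in 6-ring) → match; 3× C (acyclic) → no; 2× O (acyclic) → no; 1× Br (acyclic) → no; 2× S (acyclic) → no.
That gives 10 matching atoms.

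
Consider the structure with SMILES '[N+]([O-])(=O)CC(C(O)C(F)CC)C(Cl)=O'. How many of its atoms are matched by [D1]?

7

The query [D1] means: atom with exactly one heavy-atom neighbour (degree 1).
Check the 14 heavy atoms by environment: 2× C (D2) → no; 4× C (D3) → no; 1× C (D1) → match; 3× O (D1) → match; 1× Cl (D1) → match; 1× N (charge +1, D3) → no; 1× O (charge -1, D1) → match; 1× F (D1) → match.
Summing the matching environments: 1 + 3 + 1 + 1 + 1 = 7 matching atoms.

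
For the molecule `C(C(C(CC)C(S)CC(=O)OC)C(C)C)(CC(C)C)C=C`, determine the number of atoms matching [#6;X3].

3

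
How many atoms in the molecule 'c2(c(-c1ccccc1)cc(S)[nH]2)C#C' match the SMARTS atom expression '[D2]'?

Check the 14 heavy atoms by environment: 1× n (aromatic, D2) → match; 4× c (aromatic, D3) → no; 6× c (aromatic, D2) → match; 1× S (D1) → no; 1× C (D2) → match; 1× C (D1) → no.
Summing the matching environments: 1 + 6 + 1 = 8 matching atoms.

8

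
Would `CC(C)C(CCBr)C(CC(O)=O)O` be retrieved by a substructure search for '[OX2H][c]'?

No

The pattern [OX2H][c] describes a hydroxyl oxygen attached to an aromatic carbon — a phenol.
The closest candidate here is a hydroxyl group (-OH), but the -OH is on an aliphatic carbon, not an aromatic c. No other fragment satisfies the full query, so there is no match.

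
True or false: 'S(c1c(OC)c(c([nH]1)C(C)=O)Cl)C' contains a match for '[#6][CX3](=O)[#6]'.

True

The pattern [#6][CX3](=O)[#6] describes a carbonyl carbon (no H) flanked by two carbons — a ketone.
The molecule carries an acetyl/ketone group (-C(=O)CH3), whose atoms satisfy every constraint of the query, so the pattern matches.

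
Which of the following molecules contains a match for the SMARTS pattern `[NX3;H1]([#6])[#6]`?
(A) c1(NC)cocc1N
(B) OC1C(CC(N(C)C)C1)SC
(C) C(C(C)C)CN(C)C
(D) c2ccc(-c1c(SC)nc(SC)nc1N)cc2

A

[NX3;H1]([#6])[#6] describes a trivalent nitrogen with one H, bonded to two carbons (a secondary amine).
(A) contains an N-methylamino group (-NHCH3), which satisfies every atom and bond constraint.
(B) has a dimethylamino group (-N(CH3)2) but the nitrogen has H0, not H1.
(C) has a dimethylamino group (-N(CH3)2) but the nitrogen has H0, not H1.
(D) has a primary amino group (-NH2) but the nitrogen has H2 and only one carbon neighbour.
So the answer is (A).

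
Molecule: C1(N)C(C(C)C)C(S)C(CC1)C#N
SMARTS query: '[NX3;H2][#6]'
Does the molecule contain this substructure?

Yes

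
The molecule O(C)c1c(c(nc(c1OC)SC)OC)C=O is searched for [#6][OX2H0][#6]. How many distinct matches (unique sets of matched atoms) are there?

3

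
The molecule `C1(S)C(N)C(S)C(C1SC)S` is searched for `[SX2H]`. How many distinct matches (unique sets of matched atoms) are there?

[SX2H] is the SMARTS for a thiol: an aliphatic sulfur with two connections, one being H.
The molecule carries 3 separate instances of a thiol (-SH) meeting every constraint; each maps to a distinct set of atoms, giving 3 matches.

3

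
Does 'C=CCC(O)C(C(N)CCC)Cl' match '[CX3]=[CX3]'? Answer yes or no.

The pattern [CX3]=[CX3] describes a non-aromatic C=C double bond between two sp2 carbons — an alkene.
The molecule carries a vinyl group (-CH=CH2), whose atoms satisfy every constraint of the query, so the pattern matches.

Yes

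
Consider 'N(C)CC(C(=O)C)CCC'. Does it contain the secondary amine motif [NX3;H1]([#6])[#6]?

Yes

The pattern [NX3;H1]([#6])[#6] describes a trivalent nitrogen with one H, bonded to two carbons — a secondary amine.
The molecule carries an N-methylamino group (-NHCH3), whose atoms satisfy every constraint of the query, so the pattern matches.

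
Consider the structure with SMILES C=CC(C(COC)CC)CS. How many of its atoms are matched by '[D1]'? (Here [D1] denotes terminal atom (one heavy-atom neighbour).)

4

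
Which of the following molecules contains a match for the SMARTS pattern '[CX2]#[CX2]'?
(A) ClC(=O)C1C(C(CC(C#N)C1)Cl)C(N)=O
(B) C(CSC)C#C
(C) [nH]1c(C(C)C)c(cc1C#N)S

[CX2]#[CX2] describes a carbon-carbon triple bond (an alkyne).
(A) has a nitrile (-C#N) but the triple bond is C#N, not C#C.
(B) contains an ethynyl group (-C#CH), which satisfies every atom and bond constraint.
(C) has a nitrile (-C#N) but the triple bond is C#N, not C#C.
So the answer is (B).

B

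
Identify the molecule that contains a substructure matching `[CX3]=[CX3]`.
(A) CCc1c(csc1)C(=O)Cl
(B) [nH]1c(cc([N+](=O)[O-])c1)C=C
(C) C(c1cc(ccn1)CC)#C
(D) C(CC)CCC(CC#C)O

B

[CX3]=[CX3] describes a non-aromatic C=C double bond between two sp2 carbons (an alkene).
(A) has an ethyl group (-CH2CH3) but its C-C bond is a single bond between CX4 carbons, not CX3=CX3.
(B) contains a vinyl group (-CH=CH2), which satisfies every atom and bond constraint.
(C) has an ethynyl group (-C#CH) but the C-C bond is a triple bond, not a double bond.
(D) has an ethyl group (-CH2CH3) but its C-C bond is a single bond between CX4 carbons, not CX3=CX3.
So the answer is (B).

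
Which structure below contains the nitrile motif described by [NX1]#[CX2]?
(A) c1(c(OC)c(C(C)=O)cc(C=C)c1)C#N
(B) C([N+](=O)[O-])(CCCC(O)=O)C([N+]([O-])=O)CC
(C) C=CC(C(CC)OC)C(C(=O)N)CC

A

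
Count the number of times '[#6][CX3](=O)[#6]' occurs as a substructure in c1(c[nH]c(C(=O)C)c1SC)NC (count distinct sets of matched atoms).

[#6][CX3](=O)[#6] is the SMARTS for a ketone: a carbonyl carbon (no H) flanked by two carbons.
Exactly one fragment in the molecule meets all constraints, giving 1 match.

1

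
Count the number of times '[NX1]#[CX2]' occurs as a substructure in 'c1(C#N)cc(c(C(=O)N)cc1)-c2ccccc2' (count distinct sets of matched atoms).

[NX1]#[CX2] is the SMARTS for a nitrile: a nitrogen triple-bonded to a two-connected carbon.
Exactly one fragment in the molecule meets all constraints, giving 1 match.

1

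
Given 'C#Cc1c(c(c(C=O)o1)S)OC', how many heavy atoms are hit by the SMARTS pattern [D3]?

4

Check the 12 heavy atoms by environment: 1× o (aromatic, D2) → no; 4× c (aromatic, D3) → match; 1× O (D2) → no; 2× C (D1) → no; 2× C (D2) → no; 1× O (D1) → no; 1× S (D1) → no.
That gives 4 matching atoms.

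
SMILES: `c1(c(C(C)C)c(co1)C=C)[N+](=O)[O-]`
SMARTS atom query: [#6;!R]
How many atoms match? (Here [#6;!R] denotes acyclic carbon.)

5

Check the 13 heavy atoms by environment: 1× o (aromatic, in 5-ring) → no; 4× c (aromatic, in 5-ring) → no; 5× C (acyclic) → match; 1× N (charge +1, acyclic) → no; 1× O (charge -1, acyclic) → no; 1× O (acyclic) → no.
That gives 5 matching atoms.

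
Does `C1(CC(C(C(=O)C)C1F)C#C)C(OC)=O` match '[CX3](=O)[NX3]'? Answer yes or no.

No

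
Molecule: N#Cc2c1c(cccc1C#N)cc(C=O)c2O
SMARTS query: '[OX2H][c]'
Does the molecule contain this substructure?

Yes

The pattern [OX2H][c] describes a hydroxyl oxygen attached to an aromatic carbon — a phenol.
The molecule carries a hydroxyl group (-OH), whose atoms satisfy every constraint of the query, so the pattern matches.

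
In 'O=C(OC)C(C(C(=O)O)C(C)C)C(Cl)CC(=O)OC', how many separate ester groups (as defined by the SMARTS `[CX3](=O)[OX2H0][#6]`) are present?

2

[CX3](=O)[OX2H0][#6] is the SMARTS for an ester: a carbonyl carbon bonded to an oxygen that is itself bonded to carbon (no H on that O).
The molecule carries 2 separate instances of a methyl-ester group (-C(=O)OCH3) meeting every constraint; each maps to a distinct set of atoms, giving 2 matches.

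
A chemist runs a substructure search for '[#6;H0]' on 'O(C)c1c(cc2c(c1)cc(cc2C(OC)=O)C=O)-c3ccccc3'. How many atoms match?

The query [#6;H0] means: any carbon with no attached hydrogen.
Check the 24 heavy atoms by environment: 7× c (aromatic, H0) → match; 9× c (aromatic, H1) → no; 1× C (H1) → no; 4× O (H0) → no; 1× C (H0) → match; 2× C (H3) → no.
Summing the matching environments: 7 + 1 = 8 matching atoms.

8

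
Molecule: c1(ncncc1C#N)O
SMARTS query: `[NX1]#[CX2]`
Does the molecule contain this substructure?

Yes

The pattern [NX1]#[CX2] describes a nitrogen triple-bonded to a two-connected carbon — a nitrile.
The molecule carries a nitrile (-C#N), whose atoms satisfy every constraint of the query, so the pattern matches.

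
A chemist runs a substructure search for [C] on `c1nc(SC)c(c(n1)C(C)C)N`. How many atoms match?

4

The query [C] means: uppercase C matches aliphatic (non-aromatic) carbon only.
Check the 12 heavy atoms by environment: 2× n (aromatic) → no; 4× c (aromatic) → no; 4× C → match; 1× S → no; 1× N → no.
That gives 4 matching atoms.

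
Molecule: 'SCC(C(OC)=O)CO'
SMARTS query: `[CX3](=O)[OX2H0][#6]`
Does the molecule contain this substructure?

The pattern [CX3](=O)[OX2H0][#6] describes a carbonyl carbon bonded to an oxygen that is itself bonded to carbon (no H on that O) — an ester.
The molecule carries a methyl-ester group (-C(=O)OCH3), whose atoms satisfy every constraint of the query, so the pattern matches.

Yes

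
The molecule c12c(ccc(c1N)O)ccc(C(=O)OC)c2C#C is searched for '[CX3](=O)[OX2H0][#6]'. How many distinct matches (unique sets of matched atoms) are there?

1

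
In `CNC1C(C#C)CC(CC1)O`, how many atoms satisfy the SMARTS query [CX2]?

2

Check the 11 heavy atoms by environment: 7× C (X4) → no; 2× C (X2) → match; 1× N (X3) → no; 1× O (X2) → no.
That gives 2 matching atoms.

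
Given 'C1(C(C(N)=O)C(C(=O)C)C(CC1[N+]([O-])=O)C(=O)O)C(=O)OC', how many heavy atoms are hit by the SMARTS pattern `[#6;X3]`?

4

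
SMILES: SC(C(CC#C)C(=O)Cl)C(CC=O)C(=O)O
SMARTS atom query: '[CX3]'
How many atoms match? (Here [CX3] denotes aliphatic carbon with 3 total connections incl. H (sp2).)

3

The query [CX3] means: C with X3: aliphatic carbon with exactly 3 total connections.
Check the 16 heavy atoms by environment: 5× C (X4) → no; 1× S (X2) → no; 3× C (X3) → match; 3× O (X1) → no; 1× O (X2) → no; 2× C (X2) → no; 1× Cl (X1) → no.
That gives 3 matching atoms.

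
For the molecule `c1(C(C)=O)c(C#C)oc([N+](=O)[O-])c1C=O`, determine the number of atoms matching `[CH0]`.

2

Check the 15 heavy atoms by environment: 1× o (aromatic, H0) → no; 4× c (aromatic, H0) → no; 2× C (H1) → no; 3× O (H0) → no; 1× N (charge +1, H0) → no; 1× O (charge -1, H0) → no; 2× C (H0) → match; 1× C (H3) → no.
That gives 2 matching atoms.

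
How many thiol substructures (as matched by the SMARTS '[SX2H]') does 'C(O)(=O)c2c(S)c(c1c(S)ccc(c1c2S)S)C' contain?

4

[SX2H] is the SMARTS for a thiol: an aliphatic sulfur with two connections, one being H.
The molecule carries 4 separate instances of a thiol (-SH) meeting every constraint; each maps to a distinct set of atoms, giving 4 matches.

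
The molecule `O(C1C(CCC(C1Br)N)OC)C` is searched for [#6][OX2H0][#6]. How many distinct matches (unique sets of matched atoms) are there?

2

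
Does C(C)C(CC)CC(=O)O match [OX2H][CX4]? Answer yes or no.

No

The pattern [OX2H][CX4] describes a hydroxyl oxygen bound to an sp3 (X4) carbon — an aliphatic alcohol.
The closest candidate here is a carboxylic acid group (-C(=O)OH), but the -OH is on a CX3 carbonyl carbon, not a CX4 carbon. No other fragment satisfies the full query, so there is no match.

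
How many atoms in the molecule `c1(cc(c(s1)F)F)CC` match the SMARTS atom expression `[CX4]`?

2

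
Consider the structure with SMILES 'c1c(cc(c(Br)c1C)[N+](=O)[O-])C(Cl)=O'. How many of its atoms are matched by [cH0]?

The query [cH0] means: aromatic carbon with no attached hydrogen (substituted or ring-fusion).
Check the 14 heavy atoms by environment: 4× c (aromatic, H0) → match; 2× c (aromatic, H1) → no; 1× Br (H0) → no; 1× N (charge +1, H0) → no; 1× O (charge -1, H0) → no; 2× O (H0) → no; 1× C (H3) → no; 1× C (H0) → no; 1× Cl (H0) → no.
That gives 4 matching atoms.

4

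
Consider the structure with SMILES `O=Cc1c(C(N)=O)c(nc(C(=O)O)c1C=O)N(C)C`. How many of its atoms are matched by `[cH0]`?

5

The query [cH0] means: aromatic carbon with no attached hydrogen (substituted or ring-fusion).
Check the 19 heavy atoms by environment: 1× n (aromatic, H0) → no; 5× c (aromatic, H0) → match; 2× C (H1) → no; 4× O (H0) → no; 2× C (H0) → no; 1× N (H2) → no; 1× O (H1) → no; 1× N (H0) → no; 2× C (H3) → no.
That gives 5 matching atoms.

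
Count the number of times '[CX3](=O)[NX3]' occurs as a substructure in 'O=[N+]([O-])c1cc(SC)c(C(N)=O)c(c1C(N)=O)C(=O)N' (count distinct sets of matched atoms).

[CX3](=O)[NX3] is the SMARTS for an amide: a carbonyl carbon bonded to a trivalent nitrogen.
The molecule carries 3 separate instances of a primary amide (-C(=O)NH2) meeting every constraint; each maps to a distinct set of atoms, giving 3 matches.

3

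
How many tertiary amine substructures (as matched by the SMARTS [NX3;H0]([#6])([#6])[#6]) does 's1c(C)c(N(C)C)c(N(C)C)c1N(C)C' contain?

[NX3;H0]([#6])([#6])[#6] is the SMARTS for a tertiary amine: a trivalent nitrogen with no H, bonded to three carbons.
The molecule carries 3 separate instances of a dimethylamino group (-N(CH3)2) meeting every constraint; each maps to a distinct set of atoms, giving 3 matches.

3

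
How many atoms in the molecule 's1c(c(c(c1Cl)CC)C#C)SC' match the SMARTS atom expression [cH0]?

4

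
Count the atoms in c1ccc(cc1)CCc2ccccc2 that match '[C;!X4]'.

The query [C;!X4] means: aliphatic carbon that does not have four total connections.
Check the 14 heavy atoms by environment: 2× C (X4) → no; 12× c (aromatic, X3) → no.
No environment satisfies the query, so 0 matching atoms.

0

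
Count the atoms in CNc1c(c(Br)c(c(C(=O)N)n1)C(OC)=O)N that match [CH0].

The query [CH0] means: aliphatic carbon with no attached hydrogen.
Check the 17 heavy atoms by environment: 1× n (aromatic, H0) → no; 5× c (aromatic, H0) → no; 2× N (H2) → no; 2× C (H0) → match; 3× O (H0) → no; 1× Br (H0) → no; 2× C (H3) → no; 1× N (H1) → no.
That gives 2 matching atoms.

2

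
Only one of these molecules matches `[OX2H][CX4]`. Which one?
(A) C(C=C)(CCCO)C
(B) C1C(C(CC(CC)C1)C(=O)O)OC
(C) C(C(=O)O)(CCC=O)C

[OX2H][CX4] describes a hydroxyl oxygen bound to an sp3 (X4) carbon (an aliphatic alcohol).
(A) contains a hydroxyl group (-OH), which satisfies every atom and bond constraint.
(B) has a carboxylic acid group (-C(=O)OH) but the -OH is on a CX3 carbonyl carbon, not a CX4 carbon.
(C) has a carboxylic acid group (-C(=O)OH) but the -OH is on a CX3 carbonyl carbon, not a CX4 carbon.
So the answer is (A).

A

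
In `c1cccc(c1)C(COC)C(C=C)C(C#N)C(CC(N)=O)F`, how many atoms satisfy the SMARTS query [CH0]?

The query [CH0] means: aliphatic carbon with no attached hydrogen.
Check the 22 heavy atoms by environment: 3× C (H2) → no; 5× C (H1) → no; 2× C (H0) → match; 2× O (H0) → no; 1× N (H2) → no; 1× N (H0) → no; 1× c (aromatic, H0) → no; 5× c (aromatic, H1) → no; 1× C (H3) → no; 1× F (H0) → no.
That gives 2 matching atoms.

2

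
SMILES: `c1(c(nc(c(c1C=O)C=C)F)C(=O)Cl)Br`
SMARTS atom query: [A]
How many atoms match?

9

The query [A] means: A matches any aliphatic (non-aromatic) heavy atom.
Check the 15 heavy atoms by environment: 1× n (aromatic) → no; 5× c (aromatic) → no; 4× C → match; 2× O → match; 1× Cl → match; 1× Br → match; 1× F → match.
Summing the matching environments: 4 + 2 + 1 + 1 + 1 = 9 matching atoms.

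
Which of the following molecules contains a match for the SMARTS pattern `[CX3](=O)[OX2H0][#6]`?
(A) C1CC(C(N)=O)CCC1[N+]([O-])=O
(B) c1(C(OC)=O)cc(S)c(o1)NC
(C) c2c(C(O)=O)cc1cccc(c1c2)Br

B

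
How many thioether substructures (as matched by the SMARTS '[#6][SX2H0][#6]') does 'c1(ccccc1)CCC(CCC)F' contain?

0

[#6][SX2H0][#6] is the SMARTS for a thioether: an aliphatic sulfur bridging two carbons with no H on the sulfur.
No fragment in the molecule satisfies every constraint, giving 0 matches.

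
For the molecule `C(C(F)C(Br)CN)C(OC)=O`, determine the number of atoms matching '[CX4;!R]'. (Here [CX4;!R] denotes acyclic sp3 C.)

5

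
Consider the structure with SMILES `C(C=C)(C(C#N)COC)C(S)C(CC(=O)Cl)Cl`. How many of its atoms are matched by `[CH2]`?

The query [CH2] means: aliphatic carbon with exactly two hydrogens.
Check the 17 heavy atoms by environment: 3× C (H2) → match; 5× C (H1) → no; 1× S (H1) → no; 2× C (H0) → no; 2× O (H0) → no; 2× Cl (H0) → no; 1× N (H0) → no; 1× C (H3) → no.
That gives 3 matching atoms.

3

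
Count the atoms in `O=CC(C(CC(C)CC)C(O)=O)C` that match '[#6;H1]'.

Check the 13 heavy atoms by environment: 3× C (H3) → no; 4× C (H1) → match; 2× C (H2) → no; 1× C (H0) → no; 2× O (H0) → no; 1× O (H1) → no.
That gives 4 matching atoms.

4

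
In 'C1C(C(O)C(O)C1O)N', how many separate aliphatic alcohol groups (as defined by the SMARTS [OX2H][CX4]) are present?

[OX2H][CX4] is the SMARTS for an aliphatic alcohol: a hydroxyl oxygen bound to an sp3 (X4) carbon.
The molecule carries 3 separate instances of a hydroxyl group (-OH) meeting every constraint; each maps to a distinct set of atoms, giving 3 matches.

3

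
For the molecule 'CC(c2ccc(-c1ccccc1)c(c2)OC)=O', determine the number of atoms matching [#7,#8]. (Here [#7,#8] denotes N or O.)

2

The query [#7,#8] means: nitrogen or oxygen (comma = OR).
Check the 17 heavy atoms by environment: 12× c (aromatic) → no; 2× O → match; 3× C → no.
That gives 2 matching atoms.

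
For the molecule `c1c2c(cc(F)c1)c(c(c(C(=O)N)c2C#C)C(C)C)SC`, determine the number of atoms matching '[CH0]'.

Check the 21 heavy atoms by environment: 7× c (aromatic, H0) → no; 3× c (aromatic, H1) → no; 2× C (H0) → match; 1× O (H0) → no; 1× N (H2) → no; 2× C (H1) → no; 3× C (H3) → no; 1× S (H0) → no; 1× F (H0) → no.
That gives 2 matching atoms.

2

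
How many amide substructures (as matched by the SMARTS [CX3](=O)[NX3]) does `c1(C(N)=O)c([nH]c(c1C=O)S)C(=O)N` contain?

[CX3](=O)[NX3] is the SMARTS for an amide: a carbonyl carbon bonded to a trivalent nitrogen.
The molecule carries 2 separate instances of a primary amide (-C(=O)NH2) meeting every constraint; each maps to a distinct set of atoms, giving 2 matches.

2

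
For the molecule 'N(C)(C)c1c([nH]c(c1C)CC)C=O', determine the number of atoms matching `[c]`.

The query [c] means: lowercase c matches aromatic carbon only.
Check the 13 heavy atoms by environment: 1× n (aromatic) → no; 4× c (aromatic) → match; 1× N → no; 6× C → no; 1× O → no.
That gives 4 matching atoms.

4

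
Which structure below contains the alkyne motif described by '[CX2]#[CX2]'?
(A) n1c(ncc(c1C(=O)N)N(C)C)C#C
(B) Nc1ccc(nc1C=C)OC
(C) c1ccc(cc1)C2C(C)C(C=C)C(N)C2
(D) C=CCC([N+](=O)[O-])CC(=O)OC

[CX2]#[CX2] describes a carbon-carbon triple bond (an alkyne).
(A) contains an ethynyl group (-C#CH), which satisfies every atom and bond constraint.
(B) has a vinyl group (-CH=CH2) but the C=C is a double bond; both carbons are CX3, not CX2.
(C) has a vinyl group (-CH=CH2) but the C=C is a double bond; both carbons are CX3, not CX2.
(D) has a vinyl group (-CH=CH2) but the C=C is a double bond; both carbons are CX3, not CX2.
So the answer is (A).

A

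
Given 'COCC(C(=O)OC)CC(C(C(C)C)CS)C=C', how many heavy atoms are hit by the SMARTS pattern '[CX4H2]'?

3

The query [CX4H2] means: sp3 carbon (X4) with exactly two hydrogens.
Check the 18 heavy atoms by environment: 3× C (H2, X4) → match; 4× C (H1, X4) → no; 1× C (H1, X3) → no; 1× C (H2, X3) → no; 4× C (H3, X4) → no; 2× O (H0, X2) → no; 1× C (H0, X3) → no; 1× O (H0, X1) → no; 1× S (H1, X2) → no.
That gives 3 matching atoms.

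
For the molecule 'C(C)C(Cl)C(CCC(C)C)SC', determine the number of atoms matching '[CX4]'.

Check the 12 heavy atoms by environment: 10× C (X4) → match; 1× Cl (X1) → no; 1× S (X2) → no.
That gives 10 matching atoms.

10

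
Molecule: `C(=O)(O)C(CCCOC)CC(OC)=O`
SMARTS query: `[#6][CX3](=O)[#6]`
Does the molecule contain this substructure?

No

The pattern [#6][CX3](=O)[#6] describes a carbonyl carbon (no H) flanked by two carbons — a ketone.
The closest candidate here is a methyl-ester group (-C(=O)OCH3), but one neighbour of the carbonyl carbon is O, not C. No other fragment satisfies the full query, so there is no match.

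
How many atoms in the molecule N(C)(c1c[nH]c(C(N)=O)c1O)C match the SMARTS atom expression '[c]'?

The query [c] means: lowercase c matches aromatic carbon only.
Check the 12 heavy atoms by environment: 1× n (aromatic) → no; 4× c (aromatic) → match; 2× N → no; 3× C → no; 2× O → no.
That gives 4 matching atoms.

4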